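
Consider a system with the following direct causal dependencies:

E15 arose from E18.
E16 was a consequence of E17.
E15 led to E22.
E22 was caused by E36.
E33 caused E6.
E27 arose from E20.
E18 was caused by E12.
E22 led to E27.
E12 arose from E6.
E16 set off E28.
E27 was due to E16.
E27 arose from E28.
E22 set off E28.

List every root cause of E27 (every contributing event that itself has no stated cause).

Tracing upstream from E27: E27 ← E22 ← E36.
A separate upstream branch: E27 ← E22 ← E15 ← E18 ← E12 ← E6 ← E33.
A separate upstream branch: E27 ← E16 ← E17.
A separate upstream branch: E27 ← E20.
Each of those chain origins has no stated cause.

E17, E20, E33, E36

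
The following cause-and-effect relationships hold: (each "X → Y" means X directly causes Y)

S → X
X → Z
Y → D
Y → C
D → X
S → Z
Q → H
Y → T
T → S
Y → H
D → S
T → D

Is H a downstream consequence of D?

No

D leads to S, X, Z; H is not among them.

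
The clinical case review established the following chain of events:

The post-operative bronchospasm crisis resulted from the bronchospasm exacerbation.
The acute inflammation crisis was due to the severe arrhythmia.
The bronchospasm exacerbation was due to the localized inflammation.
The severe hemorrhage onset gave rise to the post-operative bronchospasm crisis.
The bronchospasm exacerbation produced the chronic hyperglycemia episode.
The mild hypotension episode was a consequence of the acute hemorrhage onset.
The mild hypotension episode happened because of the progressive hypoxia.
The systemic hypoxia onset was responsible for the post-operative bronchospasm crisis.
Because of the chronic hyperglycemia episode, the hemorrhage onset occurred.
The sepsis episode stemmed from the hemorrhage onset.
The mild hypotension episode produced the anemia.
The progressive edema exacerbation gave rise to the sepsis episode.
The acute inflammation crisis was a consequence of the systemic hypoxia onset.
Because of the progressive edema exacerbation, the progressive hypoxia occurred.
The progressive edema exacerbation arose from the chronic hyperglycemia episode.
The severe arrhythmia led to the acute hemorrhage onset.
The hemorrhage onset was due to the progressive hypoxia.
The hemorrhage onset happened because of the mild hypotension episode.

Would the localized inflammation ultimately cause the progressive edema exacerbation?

There is a causal chain: the localized inflammation → the bronchospasm exacerbation → the chronic hyperglycemia episode → the progressive edema exacerbation.

Yes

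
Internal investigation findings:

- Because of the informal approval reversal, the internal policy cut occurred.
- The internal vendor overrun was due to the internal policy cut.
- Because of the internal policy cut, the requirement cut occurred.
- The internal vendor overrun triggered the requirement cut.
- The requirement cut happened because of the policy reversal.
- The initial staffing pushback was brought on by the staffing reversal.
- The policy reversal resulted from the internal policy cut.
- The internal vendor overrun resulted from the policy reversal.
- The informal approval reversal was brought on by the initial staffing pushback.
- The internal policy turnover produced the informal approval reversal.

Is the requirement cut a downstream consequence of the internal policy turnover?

Yes

There is a causal chain: the internal policy turnover → the informal approval reversal → the internal policy cut → the requirement cut.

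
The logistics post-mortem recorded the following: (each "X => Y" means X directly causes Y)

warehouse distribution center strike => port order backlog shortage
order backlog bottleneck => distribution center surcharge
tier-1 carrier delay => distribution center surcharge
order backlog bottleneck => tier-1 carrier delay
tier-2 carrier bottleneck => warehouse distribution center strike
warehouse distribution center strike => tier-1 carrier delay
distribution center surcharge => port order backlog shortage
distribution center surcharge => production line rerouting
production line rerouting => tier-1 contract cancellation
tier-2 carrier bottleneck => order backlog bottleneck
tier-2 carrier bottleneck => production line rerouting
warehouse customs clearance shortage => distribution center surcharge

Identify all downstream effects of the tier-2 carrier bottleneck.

Direct effects: the warehouse distribution center strike, the order backlog bottleneck, the production line rerouting.
2 steps out: the tier-1 carrier delay, the distribution center surcharge, the port order backlog shortage, the tier-1 contract cancellation.
Not reachable from it: the warehouse customs clearance shortage.

the distribution center surcharge, the order backlog bottleneck, the port order backlog shortage, the production line rerouting, the tier-1 carrier delay, the tier-1 contract cancellation, the warehouse distribution center strike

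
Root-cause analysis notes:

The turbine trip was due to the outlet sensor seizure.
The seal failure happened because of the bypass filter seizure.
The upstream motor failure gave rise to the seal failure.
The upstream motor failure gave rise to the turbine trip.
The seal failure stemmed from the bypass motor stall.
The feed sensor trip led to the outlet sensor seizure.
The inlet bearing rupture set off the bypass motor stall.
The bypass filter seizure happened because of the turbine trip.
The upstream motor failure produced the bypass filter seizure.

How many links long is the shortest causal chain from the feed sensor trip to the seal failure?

4

Shortest chain: the feed sensor trip → the outlet sensor seizure → the turbine trip → the bypass filter seizure → the seal failure.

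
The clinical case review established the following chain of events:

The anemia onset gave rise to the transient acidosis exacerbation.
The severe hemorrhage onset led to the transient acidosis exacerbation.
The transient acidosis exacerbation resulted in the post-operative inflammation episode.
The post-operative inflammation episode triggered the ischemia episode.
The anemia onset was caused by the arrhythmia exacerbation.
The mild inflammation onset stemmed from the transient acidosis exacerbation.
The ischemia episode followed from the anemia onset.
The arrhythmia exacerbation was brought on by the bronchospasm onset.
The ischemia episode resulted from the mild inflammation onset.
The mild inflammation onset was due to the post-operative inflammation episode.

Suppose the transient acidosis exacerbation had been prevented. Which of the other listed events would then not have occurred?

Downstream of the transient acidosis exacerbation: the post-operative inflammation episode, the mild inflammation onset, the ischemia episode.
Of those, still caused via another path: the ischemia episode.
The remainder have no surviving cause.

the mild inflammation onset, the post-operative inflammation episode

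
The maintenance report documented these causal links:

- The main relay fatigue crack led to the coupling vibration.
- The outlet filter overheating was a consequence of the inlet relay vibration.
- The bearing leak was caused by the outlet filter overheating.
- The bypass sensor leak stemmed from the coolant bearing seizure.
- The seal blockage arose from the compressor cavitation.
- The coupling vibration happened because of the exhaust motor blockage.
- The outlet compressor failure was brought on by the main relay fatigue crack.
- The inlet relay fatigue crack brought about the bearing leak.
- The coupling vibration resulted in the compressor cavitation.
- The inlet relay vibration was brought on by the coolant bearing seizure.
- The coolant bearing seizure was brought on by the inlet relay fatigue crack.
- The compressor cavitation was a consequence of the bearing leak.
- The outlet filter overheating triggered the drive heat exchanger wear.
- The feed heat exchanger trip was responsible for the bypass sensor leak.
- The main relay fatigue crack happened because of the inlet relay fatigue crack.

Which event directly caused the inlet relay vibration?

the coolant bearing seizure

Upstream contributors include the inlet relay fatigue crack, but only the coolant bearing seizure feeds directly into the inlet relay vibration.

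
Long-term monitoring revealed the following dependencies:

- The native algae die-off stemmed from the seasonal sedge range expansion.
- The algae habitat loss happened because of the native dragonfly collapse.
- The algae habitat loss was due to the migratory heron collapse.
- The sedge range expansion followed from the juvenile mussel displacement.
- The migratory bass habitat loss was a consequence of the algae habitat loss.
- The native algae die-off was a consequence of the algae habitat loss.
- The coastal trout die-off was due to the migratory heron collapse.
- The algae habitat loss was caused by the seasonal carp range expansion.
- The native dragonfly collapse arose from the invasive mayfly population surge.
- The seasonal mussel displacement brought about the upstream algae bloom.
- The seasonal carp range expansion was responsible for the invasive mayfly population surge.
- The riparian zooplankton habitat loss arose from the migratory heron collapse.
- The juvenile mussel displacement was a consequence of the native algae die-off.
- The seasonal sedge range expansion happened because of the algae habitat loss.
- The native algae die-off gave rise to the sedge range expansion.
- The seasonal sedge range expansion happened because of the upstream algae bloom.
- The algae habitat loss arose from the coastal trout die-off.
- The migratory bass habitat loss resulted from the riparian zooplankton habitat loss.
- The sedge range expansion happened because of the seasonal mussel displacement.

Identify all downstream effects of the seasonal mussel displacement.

Direct effects: the upstream algae bloom, the sedge range expansion.
2 steps out: the seasonal sedge range expansion.
3 steps out: the native algae die-off.
4 steps out: the juvenile mussel displacement.
Not reachable from it: the migratory heron collapse, the coastal trout die-off, the seasonal carp range expansion, the invasive mayfly population surge, the native dragonfly collapse, the algae habitat loss, the riparian zooplankton habitat loss, the migratory bass habitat loss.

the juvenile mussel displacement, the native algae die-off, the seasonal sedge range expansion, the sedge range expansion, the upstream algae bloom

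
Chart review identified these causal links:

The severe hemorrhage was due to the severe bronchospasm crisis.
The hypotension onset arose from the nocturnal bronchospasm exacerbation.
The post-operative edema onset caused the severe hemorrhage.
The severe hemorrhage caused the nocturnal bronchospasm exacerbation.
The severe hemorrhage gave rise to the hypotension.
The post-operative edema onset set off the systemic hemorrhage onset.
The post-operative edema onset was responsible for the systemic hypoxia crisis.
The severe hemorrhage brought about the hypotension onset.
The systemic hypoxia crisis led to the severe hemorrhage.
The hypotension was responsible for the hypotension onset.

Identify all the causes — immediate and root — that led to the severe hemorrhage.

Immediate causes of the severe hemorrhage: the post-operative edema onset, the systemic hypoxia crisis, the severe bronchospasm crisis.

the post-operative edema onset, the severe bronchospasm crisis, the systemic hypoxia crisis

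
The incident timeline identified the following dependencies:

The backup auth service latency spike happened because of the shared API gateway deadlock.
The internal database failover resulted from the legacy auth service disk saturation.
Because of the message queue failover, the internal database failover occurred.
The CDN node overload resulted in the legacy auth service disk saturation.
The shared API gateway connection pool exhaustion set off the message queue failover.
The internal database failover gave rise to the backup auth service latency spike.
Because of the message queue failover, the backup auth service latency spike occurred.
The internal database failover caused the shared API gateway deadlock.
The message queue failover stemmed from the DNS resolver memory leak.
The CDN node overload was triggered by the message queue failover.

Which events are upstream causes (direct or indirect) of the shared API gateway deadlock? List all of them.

Immediate cause of the shared API gateway deadlock: the internal database failover.
Further upstream: the DNS resolver memory leak, the message queue failover, the CDN node overload, the legacy auth service disk saturation, the shared API gateway connection pool exhaustion.

the CDN node overload, the DNS resolver memory leak, the internal database failover, the legacy auth service disk saturation, the message queue failover, the shared API gateway connection pool exhaustion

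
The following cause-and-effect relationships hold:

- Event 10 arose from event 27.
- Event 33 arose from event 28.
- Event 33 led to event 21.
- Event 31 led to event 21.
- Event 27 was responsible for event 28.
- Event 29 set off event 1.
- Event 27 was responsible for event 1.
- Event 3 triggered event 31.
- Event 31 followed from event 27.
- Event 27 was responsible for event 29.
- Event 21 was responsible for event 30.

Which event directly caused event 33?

Upstream contributors include event 27, but only event 28 feeds directly into event 33.

event 28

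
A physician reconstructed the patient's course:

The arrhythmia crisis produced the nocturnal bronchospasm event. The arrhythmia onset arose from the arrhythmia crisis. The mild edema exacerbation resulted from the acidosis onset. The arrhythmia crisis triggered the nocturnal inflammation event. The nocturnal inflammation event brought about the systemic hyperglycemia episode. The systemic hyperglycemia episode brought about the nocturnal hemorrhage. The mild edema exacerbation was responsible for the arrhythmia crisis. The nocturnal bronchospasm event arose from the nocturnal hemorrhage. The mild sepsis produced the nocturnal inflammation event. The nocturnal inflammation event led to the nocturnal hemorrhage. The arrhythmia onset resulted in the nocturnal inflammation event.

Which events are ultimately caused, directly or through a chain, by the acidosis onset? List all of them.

the arrhythmia crisis, the arrhythmia onset, the mild edema exacerbation, the nocturnal bronchospasm event, the nocturnal hemorrhage, the nocturnal inflammation event, the systemic hyperglycemia episode

Direct effects: the mild edema exacerbation.
2 steps out: the arrhythmia crisis.
3 steps out: the arrhythmia onset, the nocturnal inflammation event, the nocturnal bronchospasm event.
4 steps out: the systemic hyperglycemia episode, the nocturnal hemorrhage.
Not reachable from it: the mild sepsis.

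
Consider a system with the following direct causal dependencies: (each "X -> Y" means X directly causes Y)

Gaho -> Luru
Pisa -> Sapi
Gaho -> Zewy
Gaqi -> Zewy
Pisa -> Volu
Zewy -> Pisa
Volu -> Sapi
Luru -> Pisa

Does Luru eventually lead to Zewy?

No

Luru leads to Pisa, Volu, Sapi; Zewy is not among them.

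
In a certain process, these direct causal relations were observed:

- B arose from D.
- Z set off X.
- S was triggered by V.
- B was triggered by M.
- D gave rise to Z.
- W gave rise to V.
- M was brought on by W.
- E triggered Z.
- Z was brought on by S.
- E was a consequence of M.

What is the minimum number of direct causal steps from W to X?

Shortest chain: W → M → E → Z → X.

4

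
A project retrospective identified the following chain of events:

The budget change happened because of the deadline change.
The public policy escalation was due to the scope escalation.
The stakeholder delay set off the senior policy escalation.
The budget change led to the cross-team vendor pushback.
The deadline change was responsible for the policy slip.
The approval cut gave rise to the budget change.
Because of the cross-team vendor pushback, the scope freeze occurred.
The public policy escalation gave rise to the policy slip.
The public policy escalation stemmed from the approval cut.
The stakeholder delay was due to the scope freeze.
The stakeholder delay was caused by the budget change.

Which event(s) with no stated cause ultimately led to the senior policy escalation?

the approval cut, the deadline change

Tracing upstream from the senior policy escalation: the senior policy escalation ← the stakeholder delay ← the budget change ← the deadline change.
A separate upstream branch: the senior policy escalation ← the stakeholder delay ← the budget change ← the approval cut.
Each of those chain origins has no stated cause.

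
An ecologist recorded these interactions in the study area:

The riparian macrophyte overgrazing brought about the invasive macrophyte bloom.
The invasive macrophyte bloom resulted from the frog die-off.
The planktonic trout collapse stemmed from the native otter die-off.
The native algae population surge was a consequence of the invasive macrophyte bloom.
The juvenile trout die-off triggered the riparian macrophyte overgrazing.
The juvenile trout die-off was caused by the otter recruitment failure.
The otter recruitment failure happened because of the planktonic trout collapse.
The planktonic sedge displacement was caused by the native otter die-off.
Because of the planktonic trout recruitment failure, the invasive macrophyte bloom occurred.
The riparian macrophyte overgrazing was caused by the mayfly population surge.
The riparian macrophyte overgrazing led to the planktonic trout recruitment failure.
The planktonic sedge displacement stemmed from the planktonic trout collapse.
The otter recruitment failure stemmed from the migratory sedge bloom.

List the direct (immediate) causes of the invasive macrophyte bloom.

the frog die-off, the planktonic trout recruitment failure, the riparian macrophyte overgrazing

Upstream contributors include the native otter die-off, the planktonic trout collapse, the mayfly population surge, the migratory sedge bloom, the otter recruitment failure, the juvenile trout die-off, but only the frog die-off, the planktonic trout recruitment failure, the riparian macrophyte overgrazing feed directly into the invasive macrophyte bloom.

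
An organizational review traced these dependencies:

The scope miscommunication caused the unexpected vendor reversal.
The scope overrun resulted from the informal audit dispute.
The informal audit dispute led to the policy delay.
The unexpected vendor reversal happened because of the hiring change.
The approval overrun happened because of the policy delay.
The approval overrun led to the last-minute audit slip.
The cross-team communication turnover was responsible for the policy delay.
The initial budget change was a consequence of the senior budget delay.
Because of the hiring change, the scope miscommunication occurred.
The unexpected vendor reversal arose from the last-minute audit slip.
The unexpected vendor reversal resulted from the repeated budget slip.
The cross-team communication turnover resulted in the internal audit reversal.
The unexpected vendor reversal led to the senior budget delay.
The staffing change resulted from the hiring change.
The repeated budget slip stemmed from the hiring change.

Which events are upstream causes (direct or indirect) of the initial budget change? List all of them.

the approval overrun, the cross-team communication turnover, the hiring change, the informal audit dispute, the last-minute audit slip, the policy delay, the repeated budget slip, the scope miscommunication, the senior budget delay, the unexpected vendor reversal

Immediate cause of the initial budget change: the senior budget delay.
Further upstream: the cross-team communication turnover, the informal audit dispute, the hiring change, the scope miscommunication, the policy delay, the repeated budget slip, the approval overrun, the last-minute audit slip, the unexpected vendor reversal.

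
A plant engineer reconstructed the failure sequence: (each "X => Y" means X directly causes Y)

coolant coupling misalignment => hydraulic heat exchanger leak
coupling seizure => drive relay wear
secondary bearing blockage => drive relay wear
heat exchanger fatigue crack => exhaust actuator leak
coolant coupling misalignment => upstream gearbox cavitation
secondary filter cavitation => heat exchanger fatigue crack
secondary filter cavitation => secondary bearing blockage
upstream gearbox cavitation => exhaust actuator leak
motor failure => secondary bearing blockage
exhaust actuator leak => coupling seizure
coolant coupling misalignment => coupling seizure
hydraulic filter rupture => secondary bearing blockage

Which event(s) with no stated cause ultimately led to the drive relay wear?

the coolant coupling misalignment, the hydraulic filter rupture, the motor failure, the secondary filter cavitation

Tracing upstream from the drive relay wear: the drive relay wear ← the coupling seizure ← the coolant coupling misalignment.
A separate upstream branch: the drive relay wear ← the secondary bearing blockage ← the secondary filter cavitation.
A separate upstream branch: the drive relay wear ← the secondary bearing blockage ← the motor failure.
A separate upstream branch: the drive relay wear ← the secondary bearing blockage ← the hydraulic filter rupture.
Each of those chain origins has no stated cause.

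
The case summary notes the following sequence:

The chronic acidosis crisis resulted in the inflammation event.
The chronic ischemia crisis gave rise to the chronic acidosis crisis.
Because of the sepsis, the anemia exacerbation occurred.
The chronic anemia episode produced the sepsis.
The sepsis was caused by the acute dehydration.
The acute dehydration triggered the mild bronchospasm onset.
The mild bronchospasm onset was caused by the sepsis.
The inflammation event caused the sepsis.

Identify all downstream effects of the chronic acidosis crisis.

Direct effects: the inflammation event.
2 steps out: the sepsis.
3 steps out: the mild bronchospasm onset, the anemia exacerbation.
Not reachable from it: the chronic ischemia crisis, the chronic anemia episode, the acute dehydration.

the anemia exacerbation, the inflammation event, the mild bronchospasm onset, the sepsis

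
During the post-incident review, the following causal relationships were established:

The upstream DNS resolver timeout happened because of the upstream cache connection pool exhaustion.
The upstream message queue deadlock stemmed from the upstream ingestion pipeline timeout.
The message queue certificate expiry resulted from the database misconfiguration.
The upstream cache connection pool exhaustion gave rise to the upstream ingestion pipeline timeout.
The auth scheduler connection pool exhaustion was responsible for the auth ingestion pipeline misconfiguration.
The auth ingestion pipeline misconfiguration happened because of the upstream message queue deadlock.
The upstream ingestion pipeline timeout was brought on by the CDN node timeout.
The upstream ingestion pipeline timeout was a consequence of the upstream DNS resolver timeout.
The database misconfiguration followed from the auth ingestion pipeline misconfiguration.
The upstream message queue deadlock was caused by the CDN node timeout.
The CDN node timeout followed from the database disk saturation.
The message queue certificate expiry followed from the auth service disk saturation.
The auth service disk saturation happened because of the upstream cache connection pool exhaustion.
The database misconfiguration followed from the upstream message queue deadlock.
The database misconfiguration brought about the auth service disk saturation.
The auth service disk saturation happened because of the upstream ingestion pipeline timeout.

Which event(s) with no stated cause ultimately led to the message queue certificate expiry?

the auth scheduler connection pool exhaustion, the database disk saturation, the upstream cache connection pool exhaustion

Tracing upstream from the message queue certificate expiry: the message queue certificate expiry ← the auth service disk saturation ← the upstream cache connection pool exhaustion.
A separate upstream branch: the message queue certificate expiry ← the database misconfiguration ← the upstream message queue deadlock ← the CDN node timeout ← the database disk saturation.
A separate upstream branch: the message queue certificate expiry ← the database misconfiguration ← the auth ingestion pipeline misconfiguration ← the auth scheduler connection pool exhaustion.
Each of those chain origins has no stated cause.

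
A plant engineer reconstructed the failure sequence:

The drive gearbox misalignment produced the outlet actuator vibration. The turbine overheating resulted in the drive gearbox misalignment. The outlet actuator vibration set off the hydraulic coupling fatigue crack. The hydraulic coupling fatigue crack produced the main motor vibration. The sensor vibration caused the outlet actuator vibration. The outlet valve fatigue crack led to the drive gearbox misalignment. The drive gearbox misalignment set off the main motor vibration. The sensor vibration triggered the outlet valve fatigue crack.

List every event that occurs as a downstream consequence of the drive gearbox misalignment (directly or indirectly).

the hydraulic coupling fatigue crack, the main motor vibration, the outlet actuator vibration

Direct effects: the outlet actuator vibration, the main motor vibration.
2 steps out: the hydraulic coupling fatigue crack.
Not reachable from it: the sensor vibration, the outlet valve fatigue crack, the turbine overheating.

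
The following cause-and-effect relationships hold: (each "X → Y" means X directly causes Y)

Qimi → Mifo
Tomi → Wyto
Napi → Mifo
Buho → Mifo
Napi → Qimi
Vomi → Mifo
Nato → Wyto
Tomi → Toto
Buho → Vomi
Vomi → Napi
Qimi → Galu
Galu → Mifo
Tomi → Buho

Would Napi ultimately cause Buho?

No

Napi leads to Qimi, Galu, Mifo; Buho is not among them.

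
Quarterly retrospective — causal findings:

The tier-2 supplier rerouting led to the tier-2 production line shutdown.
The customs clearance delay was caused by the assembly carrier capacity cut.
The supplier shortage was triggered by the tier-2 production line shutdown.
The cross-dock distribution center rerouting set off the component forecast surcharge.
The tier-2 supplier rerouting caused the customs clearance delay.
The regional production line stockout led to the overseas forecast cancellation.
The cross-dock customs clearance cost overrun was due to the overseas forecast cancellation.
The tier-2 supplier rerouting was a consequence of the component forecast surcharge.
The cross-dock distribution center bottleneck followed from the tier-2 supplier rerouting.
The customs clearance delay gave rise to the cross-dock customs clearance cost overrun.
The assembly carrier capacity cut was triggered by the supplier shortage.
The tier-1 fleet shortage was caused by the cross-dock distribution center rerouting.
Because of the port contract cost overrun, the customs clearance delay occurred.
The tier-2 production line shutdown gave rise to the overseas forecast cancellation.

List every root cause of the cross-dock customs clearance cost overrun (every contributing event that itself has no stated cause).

Tracing upstream from the cross-dock customs clearance cost overrun: the cross-dock customs clearance cost overrun ← the customs clearance delay ← the tier-2 supplier rerouting ← the component forecast surcharge ← the cross-dock distribution center rerouting.
A separate upstream branch: the cross-dock customs clearance cost overrun ← the customs clearance delay ← the port contract cost overrun.
A separate upstream branch: the cross-dock customs clearance cost overrun ← the overseas forecast cancellation ← the regional production line stockout.
Each of those chain origins has no stated cause.

the cross-dock distribution center rerouting, the port contract cost overrun, the regional production line stockout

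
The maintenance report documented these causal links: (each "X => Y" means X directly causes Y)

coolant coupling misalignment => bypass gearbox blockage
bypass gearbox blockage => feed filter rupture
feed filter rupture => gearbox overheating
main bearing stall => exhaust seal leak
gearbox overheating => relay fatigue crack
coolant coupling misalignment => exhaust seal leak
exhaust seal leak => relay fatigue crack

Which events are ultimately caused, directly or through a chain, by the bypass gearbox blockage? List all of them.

Direct effects: the feed filter rupture.
2 steps out: the gearbox overheating.
3 steps out: the relay fatigue crack.
Not reachable from it: the coolant coupling misalignment, the exhaust seal leak, the main bearing stall.

the feed filter rupture, the gearbox overheating, the relay fatigue crack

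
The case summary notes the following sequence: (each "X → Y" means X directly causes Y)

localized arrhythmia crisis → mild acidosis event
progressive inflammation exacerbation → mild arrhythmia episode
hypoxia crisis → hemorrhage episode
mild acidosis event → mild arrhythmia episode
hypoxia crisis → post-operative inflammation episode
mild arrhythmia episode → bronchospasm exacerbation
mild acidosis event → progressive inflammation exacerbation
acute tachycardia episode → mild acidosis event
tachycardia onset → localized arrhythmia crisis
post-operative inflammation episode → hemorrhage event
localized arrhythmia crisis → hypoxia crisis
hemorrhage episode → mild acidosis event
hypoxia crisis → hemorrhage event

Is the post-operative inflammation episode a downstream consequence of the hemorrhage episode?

No

The hemorrhage episode leads to the mild acidosis event, the progressive inflammation exacerbation, the mild arrhythmia episode, the bronchospasm exacerbation; the post-operative inflammation episode is not among them.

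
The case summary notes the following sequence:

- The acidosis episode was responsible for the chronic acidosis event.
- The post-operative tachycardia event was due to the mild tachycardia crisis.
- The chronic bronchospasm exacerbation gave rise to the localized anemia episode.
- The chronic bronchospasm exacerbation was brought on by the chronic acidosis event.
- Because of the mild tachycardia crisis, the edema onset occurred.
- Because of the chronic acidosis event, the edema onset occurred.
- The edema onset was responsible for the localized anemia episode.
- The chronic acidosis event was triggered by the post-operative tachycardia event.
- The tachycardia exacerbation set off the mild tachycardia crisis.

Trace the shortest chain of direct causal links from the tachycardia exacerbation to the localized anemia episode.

the tachycardia exacerbation → the mild tachycardia crisis
the mild tachycardia crisis → the edema onset
the edema onset → the localized anemia episode
Length: 3 steps.

the tachycardia exacerbation → the mild tachycardia crisis → the edema onset → the localized anemia episode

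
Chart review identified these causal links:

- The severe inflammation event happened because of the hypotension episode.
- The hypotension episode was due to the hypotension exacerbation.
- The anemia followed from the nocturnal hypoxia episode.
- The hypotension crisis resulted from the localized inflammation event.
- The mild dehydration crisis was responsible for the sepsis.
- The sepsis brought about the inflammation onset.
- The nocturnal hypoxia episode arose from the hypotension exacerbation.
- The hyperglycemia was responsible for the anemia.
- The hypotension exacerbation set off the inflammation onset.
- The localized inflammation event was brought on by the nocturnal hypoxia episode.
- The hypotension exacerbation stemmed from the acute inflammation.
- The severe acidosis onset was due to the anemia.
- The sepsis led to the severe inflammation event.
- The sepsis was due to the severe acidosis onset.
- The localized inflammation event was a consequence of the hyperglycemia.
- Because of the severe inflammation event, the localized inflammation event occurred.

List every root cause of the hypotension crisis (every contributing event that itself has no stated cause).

Tracing upstream from the hypotension crisis: the hypotension crisis ← the localized inflammation event ← the nocturnal hypoxia episode ← the hypotension exacerbation ← the acute inflammation.
A separate upstream branch: the hypotension crisis ← the localized inflammation event ← the hyperglycemia.
A separate upstream branch: the hypotension crisis ← the localized inflammation event ← the severe inflammation event ← the sepsis ← the mild dehydration crisis.
Each of those chain origins has no stated cause.

the acute inflammation, the hyperglycemia, the mild dehydration crisis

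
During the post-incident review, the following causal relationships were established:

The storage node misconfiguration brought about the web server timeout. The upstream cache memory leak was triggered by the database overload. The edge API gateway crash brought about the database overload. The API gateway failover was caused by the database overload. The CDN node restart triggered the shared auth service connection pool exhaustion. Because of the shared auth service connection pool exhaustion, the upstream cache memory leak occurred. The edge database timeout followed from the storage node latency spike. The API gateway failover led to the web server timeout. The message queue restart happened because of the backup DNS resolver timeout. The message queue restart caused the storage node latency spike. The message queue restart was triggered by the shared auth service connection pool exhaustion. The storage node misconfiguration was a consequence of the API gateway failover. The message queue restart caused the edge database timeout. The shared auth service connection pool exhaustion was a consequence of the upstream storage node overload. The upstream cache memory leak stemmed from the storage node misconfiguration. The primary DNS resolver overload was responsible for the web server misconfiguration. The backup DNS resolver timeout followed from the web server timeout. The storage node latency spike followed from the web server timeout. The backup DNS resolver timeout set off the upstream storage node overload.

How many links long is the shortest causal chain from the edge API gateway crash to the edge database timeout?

5

Shortest chain: the edge API gateway crash → the database overload → the API gateway failover → the web server timeout → the storage node latency spike → the edge database timeout.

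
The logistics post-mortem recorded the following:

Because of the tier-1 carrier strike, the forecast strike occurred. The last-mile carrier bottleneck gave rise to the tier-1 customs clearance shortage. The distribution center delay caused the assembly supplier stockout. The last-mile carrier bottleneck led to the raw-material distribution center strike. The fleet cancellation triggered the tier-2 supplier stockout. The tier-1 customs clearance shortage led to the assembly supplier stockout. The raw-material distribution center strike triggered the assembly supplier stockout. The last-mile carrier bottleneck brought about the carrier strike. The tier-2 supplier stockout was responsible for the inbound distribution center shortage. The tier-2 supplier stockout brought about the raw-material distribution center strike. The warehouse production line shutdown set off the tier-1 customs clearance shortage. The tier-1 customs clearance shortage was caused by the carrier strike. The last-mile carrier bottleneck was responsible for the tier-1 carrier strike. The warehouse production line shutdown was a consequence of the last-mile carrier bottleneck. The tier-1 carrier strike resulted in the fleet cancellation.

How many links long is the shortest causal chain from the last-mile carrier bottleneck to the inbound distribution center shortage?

4

Shortest chain: the last-mile carrier bottleneck → the tier-1 carrier strike → the fleet cancellation → the tier-2 supplier stockout → the inbound distribution center shortage.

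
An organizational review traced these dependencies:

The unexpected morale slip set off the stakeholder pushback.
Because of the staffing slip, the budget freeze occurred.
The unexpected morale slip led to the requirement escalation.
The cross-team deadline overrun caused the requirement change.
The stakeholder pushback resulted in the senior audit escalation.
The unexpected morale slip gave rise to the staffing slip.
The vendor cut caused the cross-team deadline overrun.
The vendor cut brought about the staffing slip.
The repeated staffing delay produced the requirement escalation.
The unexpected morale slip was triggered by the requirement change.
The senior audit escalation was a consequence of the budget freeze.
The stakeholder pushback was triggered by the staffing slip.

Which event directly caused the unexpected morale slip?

the requirement change

Upstream contributors include the vendor cut, the cross-team deadline overrun, but only the requirement change feeds directly into the unexpected morale slip.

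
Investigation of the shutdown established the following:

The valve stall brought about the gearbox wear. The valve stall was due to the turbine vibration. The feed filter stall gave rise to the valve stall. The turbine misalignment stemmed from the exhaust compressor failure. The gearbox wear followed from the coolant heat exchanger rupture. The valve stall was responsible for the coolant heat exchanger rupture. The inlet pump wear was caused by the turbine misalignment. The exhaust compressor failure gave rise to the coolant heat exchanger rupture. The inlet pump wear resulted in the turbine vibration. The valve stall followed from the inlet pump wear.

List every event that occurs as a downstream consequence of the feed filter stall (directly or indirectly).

the coolant heat exchanger rupture, the gearbox wear, the valve stall

Direct effects: the valve stall.
2 steps out: the coolant heat exchanger rupture, the gearbox wear.
Not reachable from it: the exhaust compressor failure, the turbine misalignment, the inlet pump wear, the turbine vibration.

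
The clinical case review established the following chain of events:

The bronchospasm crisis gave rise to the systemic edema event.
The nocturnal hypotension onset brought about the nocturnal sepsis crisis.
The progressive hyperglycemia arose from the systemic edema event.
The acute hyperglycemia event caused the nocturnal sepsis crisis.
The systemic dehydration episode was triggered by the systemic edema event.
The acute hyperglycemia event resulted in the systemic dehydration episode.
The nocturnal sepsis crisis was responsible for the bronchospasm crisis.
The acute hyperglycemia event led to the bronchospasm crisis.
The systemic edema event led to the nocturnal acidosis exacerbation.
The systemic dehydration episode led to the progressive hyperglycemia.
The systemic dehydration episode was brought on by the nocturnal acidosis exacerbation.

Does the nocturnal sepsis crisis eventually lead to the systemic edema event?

There is a causal chain: the nocturnal sepsis crisis → the bronchospasm crisis → the systemic edema event.

Yes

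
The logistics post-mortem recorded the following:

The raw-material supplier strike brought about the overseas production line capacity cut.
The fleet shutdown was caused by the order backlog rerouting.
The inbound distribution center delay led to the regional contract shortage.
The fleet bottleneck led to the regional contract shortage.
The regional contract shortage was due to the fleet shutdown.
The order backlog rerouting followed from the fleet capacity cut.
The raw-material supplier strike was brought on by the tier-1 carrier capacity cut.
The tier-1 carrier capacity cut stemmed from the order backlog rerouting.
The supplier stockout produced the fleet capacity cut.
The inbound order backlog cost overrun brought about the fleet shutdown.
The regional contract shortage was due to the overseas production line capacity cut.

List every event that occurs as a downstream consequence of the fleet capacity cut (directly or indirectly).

the fleet shutdown, the order backlog rerouting, the overseas production line capacity cut, the raw-material supplier strike, the regional contract shortage, the tier-1 carrier capacity cut

Direct effects: the order backlog rerouting.
2 steps out: the tier-1 carrier capacity cut, the fleet shutdown.
3 steps out: the raw-material supplier strike, the regional contract shortage.
4 steps out: the overseas production line capacity cut.
Not reachable from it: the supplier stockout, the inbound distribution center delay, the inbound order backlog cost overrun, the fleet bottleneck.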